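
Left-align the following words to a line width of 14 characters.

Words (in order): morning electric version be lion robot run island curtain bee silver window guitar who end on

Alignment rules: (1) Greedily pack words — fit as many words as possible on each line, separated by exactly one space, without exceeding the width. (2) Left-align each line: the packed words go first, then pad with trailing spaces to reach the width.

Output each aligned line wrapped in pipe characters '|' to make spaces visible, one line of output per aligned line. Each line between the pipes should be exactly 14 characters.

Line 1: ['morning'] (min_width=7, slack=7)
Line 2: ['electric'] (min_width=8, slack=6)
Line 3: ['version', 'be'] (min_width=10, slack=4)
Line 4: ['lion', 'robot', 'run'] (min_width=14, slack=0)
Line 5: ['island', 'curtain'] (min_width=14, slack=0)
Line 6: ['bee', 'silver'] (min_width=10, slack=4)
Line 7: ['window', 'guitar'] (min_width=13, slack=1)
Line 8: ['who', 'end', 'on'] (min_width=10, slack=4)

Answer: |morning       |
|electric      |
|version be    |
|lion robot run|
|island curtain|
|bee silver    |
|window guitar |
|who end on    |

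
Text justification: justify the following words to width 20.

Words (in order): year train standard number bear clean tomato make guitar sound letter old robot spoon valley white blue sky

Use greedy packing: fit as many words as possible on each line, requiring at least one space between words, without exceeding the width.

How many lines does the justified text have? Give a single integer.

Line 1: ['year', 'train', 'standard'] (min_width=19, slack=1)
Line 2: ['number', 'bear', 'clean'] (min_width=17, slack=3)
Line 3: ['tomato', 'make', 'guitar'] (min_width=18, slack=2)
Line 4: ['sound', 'letter', 'old'] (min_width=16, slack=4)
Line 5: ['robot', 'spoon', 'valley'] (min_width=18, slack=2)
Line 6: ['white', 'blue', 'sky'] (min_width=14, slack=6)
Total lines: 6

Answer: 6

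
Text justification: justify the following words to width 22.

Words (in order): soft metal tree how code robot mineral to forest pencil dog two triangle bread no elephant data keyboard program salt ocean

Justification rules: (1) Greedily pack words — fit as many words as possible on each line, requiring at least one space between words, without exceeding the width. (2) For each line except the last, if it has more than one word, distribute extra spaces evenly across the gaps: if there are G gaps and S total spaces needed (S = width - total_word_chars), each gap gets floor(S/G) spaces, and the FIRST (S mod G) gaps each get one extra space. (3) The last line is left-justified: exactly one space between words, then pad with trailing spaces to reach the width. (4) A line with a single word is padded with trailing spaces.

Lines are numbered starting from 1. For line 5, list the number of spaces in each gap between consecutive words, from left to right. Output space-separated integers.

Answer: 1 1

Derivation:
Line 1: ['soft', 'metal', 'tree', 'how'] (min_width=19, slack=3)
Line 2: ['code', 'robot', 'mineral', 'to'] (min_width=21, slack=1)
Line 3: ['forest', 'pencil', 'dog', 'two'] (min_width=21, slack=1)
Line 4: ['triangle', 'bread', 'no'] (min_width=17, slack=5)
Line 5: ['elephant', 'data', 'keyboard'] (min_width=22, slack=0)
Line 6: ['program', 'salt', 'ocean'] (min_width=18, slack=4)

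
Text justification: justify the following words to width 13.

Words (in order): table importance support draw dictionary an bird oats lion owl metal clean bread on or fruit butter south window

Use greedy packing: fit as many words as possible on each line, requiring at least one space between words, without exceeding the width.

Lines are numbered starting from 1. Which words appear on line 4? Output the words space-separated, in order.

Answer: dictionary an

Derivation:
Line 1: ['table'] (min_width=5, slack=8)
Line 2: ['importance'] (min_width=10, slack=3)
Line 3: ['support', 'draw'] (min_width=12, slack=1)
Line 4: ['dictionary', 'an'] (min_width=13, slack=0)
Line 5: ['bird', 'oats'] (min_width=9, slack=4)
Line 6: ['lion', 'owl'] (min_width=8, slack=5)
Line 7: ['metal', 'clean'] (min_width=11, slack=2)
Line 8: ['bread', 'on', 'or'] (min_width=11, slack=2)
Line 9: ['fruit', 'butter'] (min_width=12, slack=1)
Line 10: ['south', 'window'] (min_width=12, slack=1)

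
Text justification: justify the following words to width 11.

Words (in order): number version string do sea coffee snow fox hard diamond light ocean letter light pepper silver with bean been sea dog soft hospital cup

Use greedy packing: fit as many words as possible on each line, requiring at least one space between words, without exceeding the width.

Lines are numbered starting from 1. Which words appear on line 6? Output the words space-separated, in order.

Line 1: ['number'] (min_width=6, slack=5)
Line 2: ['version'] (min_width=7, slack=4)
Line 3: ['string', 'do'] (min_width=9, slack=2)
Line 4: ['sea', 'coffee'] (min_width=10, slack=1)
Line 5: ['snow', 'fox'] (min_width=8, slack=3)
Line 6: ['hard'] (min_width=4, slack=7)
Line 7: ['diamond'] (min_width=7, slack=4)
Line 8: ['light', 'ocean'] (min_width=11, slack=0)
Line 9: ['letter'] (min_width=6, slack=5)
Line 10: ['light'] (min_width=5, slack=6)
Line 11: ['pepper'] (min_width=6, slack=5)
Line 12: ['silver', 'with'] (min_width=11, slack=0)
Line 13: ['bean', 'been'] (min_width=9, slack=2)
Line 14: ['sea', 'dog'] (min_width=7, slack=4)
Line 15: ['soft'] (min_width=4, slack=7)
Line 16: ['hospital'] (min_width=8, slack=3)
Line 17: ['cup'] (min_width=3, slack=8)

Answer: hard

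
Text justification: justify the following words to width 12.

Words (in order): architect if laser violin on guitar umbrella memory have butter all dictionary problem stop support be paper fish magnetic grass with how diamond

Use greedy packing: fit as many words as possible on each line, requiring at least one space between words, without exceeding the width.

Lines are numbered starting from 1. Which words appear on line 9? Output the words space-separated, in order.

Answer: support be

Derivation:
Line 1: ['architect', 'if'] (min_width=12, slack=0)
Line 2: ['laser', 'violin'] (min_width=12, slack=0)
Line 3: ['on', 'guitar'] (min_width=9, slack=3)
Line 4: ['umbrella'] (min_width=8, slack=4)
Line 5: ['memory', 'have'] (min_width=11, slack=1)
Line 6: ['butter', 'all'] (min_width=10, slack=2)
Line 7: ['dictionary'] (min_width=10, slack=2)
Line 8: ['problem', 'stop'] (min_width=12, slack=0)
Line 9: ['support', 'be'] (min_width=10, slack=2)
Line 10: ['paper', 'fish'] (min_width=10, slack=2)
Line 11: ['magnetic'] (min_width=8, slack=4)
Line 12: ['grass', 'with'] (min_width=10, slack=2)
Line 13: ['how', 'diamond'] (min_width=11, slack=1)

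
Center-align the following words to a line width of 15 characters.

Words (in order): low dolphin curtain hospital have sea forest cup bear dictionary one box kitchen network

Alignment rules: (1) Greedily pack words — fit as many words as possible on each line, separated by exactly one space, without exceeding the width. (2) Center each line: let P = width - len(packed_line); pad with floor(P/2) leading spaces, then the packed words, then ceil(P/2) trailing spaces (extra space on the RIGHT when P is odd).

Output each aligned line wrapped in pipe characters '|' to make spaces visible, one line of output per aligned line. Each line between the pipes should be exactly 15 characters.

Answer: |  low dolphin  |
|    curtain    |
| hospital have |
|sea forest cup |
|bear dictionary|
|one box kitchen|
|    network    |

Derivation:
Line 1: ['low', 'dolphin'] (min_width=11, slack=4)
Line 2: ['curtain'] (min_width=7, slack=8)
Line 3: ['hospital', 'have'] (min_width=13, slack=2)
Line 4: ['sea', 'forest', 'cup'] (min_width=14, slack=1)
Line 5: ['bear', 'dictionary'] (min_width=15, slack=0)
Line 6: ['one', 'box', 'kitchen'] (min_width=15, slack=0)
Line 7: ['network'] (min_width=7, slack=8)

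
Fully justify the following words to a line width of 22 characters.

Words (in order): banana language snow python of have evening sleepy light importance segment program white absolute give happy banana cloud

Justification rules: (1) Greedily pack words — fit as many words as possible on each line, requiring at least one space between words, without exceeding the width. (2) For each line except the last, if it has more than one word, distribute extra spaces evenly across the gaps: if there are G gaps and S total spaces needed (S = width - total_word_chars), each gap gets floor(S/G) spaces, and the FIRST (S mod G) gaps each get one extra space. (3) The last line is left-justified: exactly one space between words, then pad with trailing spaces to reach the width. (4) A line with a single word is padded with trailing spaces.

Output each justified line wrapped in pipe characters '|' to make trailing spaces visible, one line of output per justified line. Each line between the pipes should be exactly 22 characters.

Answer: |banana  language  snow|
|python of have evening|
|sleepy           light|
|importance     segment|
|program white absolute|
|give    happy   banana|
|cloud                 |

Derivation:
Line 1: ['banana', 'language', 'snow'] (min_width=20, slack=2)
Line 2: ['python', 'of', 'have', 'evening'] (min_width=22, slack=0)
Line 3: ['sleepy', 'light'] (min_width=12, slack=10)
Line 4: ['importance', 'segment'] (min_width=18, slack=4)
Line 5: ['program', 'white', 'absolute'] (min_width=22, slack=0)
Line 6: ['give', 'happy', 'banana'] (min_width=17, slack=5)
Line 7: ['cloud'] (min_width=5, slack=17)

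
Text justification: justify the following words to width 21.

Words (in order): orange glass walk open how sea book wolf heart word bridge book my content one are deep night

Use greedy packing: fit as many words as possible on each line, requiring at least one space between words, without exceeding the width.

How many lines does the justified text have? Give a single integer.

Answer: 6

Derivation:
Line 1: ['orange', 'glass', 'walk'] (min_width=17, slack=4)
Line 2: ['open', 'how', 'sea', 'book'] (min_width=17, slack=4)
Line 3: ['wolf', 'heart', 'word'] (min_width=15, slack=6)
Line 4: ['bridge', 'book', 'my'] (min_width=14, slack=7)
Line 5: ['content', 'one', 'are', 'deep'] (min_width=20, slack=1)
Line 6: ['night'] (min_width=5, slack=16)
Total lines: 6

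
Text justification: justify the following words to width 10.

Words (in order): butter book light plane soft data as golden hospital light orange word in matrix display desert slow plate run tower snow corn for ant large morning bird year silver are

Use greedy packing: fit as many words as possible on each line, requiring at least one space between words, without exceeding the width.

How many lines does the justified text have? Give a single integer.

Answer: 20

Derivation:
Line 1: ['butter'] (min_width=6, slack=4)
Line 2: ['book', 'light'] (min_width=10, slack=0)
Line 3: ['plane', 'soft'] (min_width=10, slack=0)
Line 4: ['data', 'as'] (min_width=7, slack=3)
Line 5: ['golden'] (min_width=6, slack=4)
Line 6: ['hospital'] (min_width=8, slack=2)
Line 7: ['light'] (min_width=5, slack=5)
Line 8: ['orange'] (min_width=6, slack=4)
Line 9: ['word', 'in'] (min_width=7, slack=3)
Line 10: ['matrix'] (min_width=6, slack=4)
Line 11: ['display'] (min_width=7, slack=3)
Line 12: ['desert'] (min_width=6, slack=4)
Line 13: ['slow', 'plate'] (min_width=10, slack=0)
Line 14: ['run', 'tower'] (min_width=9, slack=1)
Line 15: ['snow', 'corn'] (min_width=9, slack=1)
Line 16: ['for', 'ant'] (min_width=7, slack=3)
Line 17: ['large'] (min_width=5, slack=5)
Line 18: ['morning'] (min_width=7, slack=3)
Line 19: ['bird', 'year'] (min_width=9, slack=1)
Line 20: ['silver', 'are'] (min_width=10, slack=0)
Total lines: 20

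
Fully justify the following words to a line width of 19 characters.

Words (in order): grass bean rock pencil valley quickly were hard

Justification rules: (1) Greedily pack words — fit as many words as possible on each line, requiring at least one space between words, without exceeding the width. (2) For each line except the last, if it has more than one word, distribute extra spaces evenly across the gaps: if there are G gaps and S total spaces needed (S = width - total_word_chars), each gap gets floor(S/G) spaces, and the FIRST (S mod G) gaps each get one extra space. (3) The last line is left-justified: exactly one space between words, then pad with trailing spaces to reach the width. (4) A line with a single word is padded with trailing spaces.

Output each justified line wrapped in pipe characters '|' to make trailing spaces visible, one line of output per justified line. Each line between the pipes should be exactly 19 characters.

Answer: |grass   bean   rock|
|pencil       valley|
|quickly were hard  |

Derivation:
Line 1: ['grass', 'bean', 'rock'] (min_width=15, slack=4)
Line 2: ['pencil', 'valley'] (min_width=13, slack=6)
Line 3: ['quickly', 'were', 'hard'] (min_width=17, slack=2)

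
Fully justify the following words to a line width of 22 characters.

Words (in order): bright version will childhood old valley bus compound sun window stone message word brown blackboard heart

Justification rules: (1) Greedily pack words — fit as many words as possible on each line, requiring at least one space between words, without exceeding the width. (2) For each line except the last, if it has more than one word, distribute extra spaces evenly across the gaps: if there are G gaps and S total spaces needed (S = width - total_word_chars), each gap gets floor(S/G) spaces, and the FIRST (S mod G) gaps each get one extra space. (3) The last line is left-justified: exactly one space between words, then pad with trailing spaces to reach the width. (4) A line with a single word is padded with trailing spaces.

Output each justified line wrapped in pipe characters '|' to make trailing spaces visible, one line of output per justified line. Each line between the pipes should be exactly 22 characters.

Answer: |bright   version  will|
|childhood  old  valley|
|bus    compound    sun|
|window  stone  message|
|word  brown blackboard|
|heart                 |

Derivation:
Line 1: ['bright', 'version', 'will'] (min_width=19, slack=3)
Line 2: ['childhood', 'old', 'valley'] (min_width=20, slack=2)
Line 3: ['bus', 'compound', 'sun'] (min_width=16, slack=6)
Line 4: ['window', 'stone', 'message'] (min_width=20, slack=2)
Line 5: ['word', 'brown', 'blackboard'] (min_width=21, slack=1)
Line 6: ['heart'] (min_width=5, slack=17)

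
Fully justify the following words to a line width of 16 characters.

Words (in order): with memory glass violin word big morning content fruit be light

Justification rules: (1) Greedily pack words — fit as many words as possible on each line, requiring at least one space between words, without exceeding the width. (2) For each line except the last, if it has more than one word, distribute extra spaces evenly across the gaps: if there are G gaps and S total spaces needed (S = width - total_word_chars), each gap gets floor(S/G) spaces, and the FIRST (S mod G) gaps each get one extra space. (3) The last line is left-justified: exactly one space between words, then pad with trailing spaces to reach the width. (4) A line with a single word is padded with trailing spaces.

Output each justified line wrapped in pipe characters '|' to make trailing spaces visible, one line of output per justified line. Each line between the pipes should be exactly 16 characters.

Answer: |with      memory|
|glass     violin|
|word big morning|
|content fruit be|
|light           |

Derivation:
Line 1: ['with', 'memory'] (min_width=11, slack=5)
Line 2: ['glass', 'violin'] (min_width=12, slack=4)
Line 3: ['word', 'big', 'morning'] (min_width=16, slack=0)
Line 4: ['content', 'fruit', 'be'] (min_width=16, slack=0)
Line 5: ['light'] (min_width=5, slack=11)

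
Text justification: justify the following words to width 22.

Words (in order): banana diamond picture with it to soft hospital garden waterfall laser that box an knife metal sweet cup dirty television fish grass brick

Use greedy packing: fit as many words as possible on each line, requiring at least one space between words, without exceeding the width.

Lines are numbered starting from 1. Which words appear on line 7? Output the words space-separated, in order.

Answer: television fish grass

Derivation:
Line 1: ['banana', 'diamond', 'picture'] (min_width=22, slack=0)
Line 2: ['with', 'it', 'to', 'soft'] (min_width=15, slack=7)
Line 3: ['hospital', 'garden'] (min_width=15, slack=7)
Line 4: ['waterfall', 'laser', 'that'] (min_width=20, slack=2)
Line 5: ['box', 'an', 'knife', 'metal'] (min_width=18, slack=4)
Line 6: ['sweet', 'cup', 'dirty'] (min_width=15, slack=7)
Line 7: ['television', 'fish', 'grass'] (min_width=21, slack=1)
Line 8: ['brick'] (min_width=5, slack=17)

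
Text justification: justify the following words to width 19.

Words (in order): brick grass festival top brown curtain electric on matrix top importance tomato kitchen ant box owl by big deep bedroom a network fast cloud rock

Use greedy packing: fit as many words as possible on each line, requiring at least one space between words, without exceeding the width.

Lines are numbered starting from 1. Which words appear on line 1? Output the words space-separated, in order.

Line 1: ['brick', 'grass'] (min_width=11, slack=8)
Line 2: ['festival', 'top', 'brown'] (min_width=18, slack=1)
Line 3: ['curtain', 'electric', 'on'] (min_width=19, slack=0)
Line 4: ['matrix', 'top'] (min_width=10, slack=9)
Line 5: ['importance', 'tomato'] (min_width=17, slack=2)
Line 6: ['kitchen', 'ant', 'box', 'owl'] (min_width=19, slack=0)
Line 7: ['by', 'big', 'deep', 'bedroom'] (min_width=19, slack=0)
Line 8: ['a', 'network', 'fast'] (min_width=14, slack=5)
Line 9: ['cloud', 'rock'] (min_width=10, slack=9)

Answer: brick grass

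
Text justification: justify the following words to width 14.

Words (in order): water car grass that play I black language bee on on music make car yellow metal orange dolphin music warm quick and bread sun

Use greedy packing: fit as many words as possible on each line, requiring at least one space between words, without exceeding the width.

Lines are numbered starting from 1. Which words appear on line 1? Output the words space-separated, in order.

Line 1: ['water', 'car'] (min_width=9, slack=5)
Line 2: ['grass', 'that'] (min_width=10, slack=4)
Line 3: ['play', 'I', 'black'] (min_width=12, slack=2)
Line 4: ['language', 'bee'] (min_width=12, slack=2)
Line 5: ['on', 'on', 'music'] (min_width=11, slack=3)
Line 6: ['make', 'car'] (min_width=8, slack=6)
Line 7: ['yellow', 'metal'] (min_width=12, slack=2)
Line 8: ['orange', 'dolphin'] (min_width=14, slack=0)
Line 9: ['music', 'warm'] (min_width=10, slack=4)
Line 10: ['quick', 'and'] (min_width=9, slack=5)
Line 11: ['bread', 'sun'] (min_width=9, slack=5)

Answer: water car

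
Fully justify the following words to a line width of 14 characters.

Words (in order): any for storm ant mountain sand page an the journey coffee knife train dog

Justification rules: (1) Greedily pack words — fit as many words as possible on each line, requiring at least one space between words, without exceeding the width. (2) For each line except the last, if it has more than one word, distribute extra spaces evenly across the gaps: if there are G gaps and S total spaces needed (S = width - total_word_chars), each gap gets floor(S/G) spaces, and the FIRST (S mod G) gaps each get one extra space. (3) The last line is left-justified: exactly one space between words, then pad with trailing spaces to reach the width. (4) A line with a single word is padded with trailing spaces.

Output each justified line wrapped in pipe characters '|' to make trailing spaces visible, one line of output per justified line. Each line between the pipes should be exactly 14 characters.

Answer: |any  for storm|
|ant   mountain|
|sand  page  an|
|the    journey|
|coffee   knife|
|train dog     |

Derivation:
Line 1: ['any', 'for', 'storm'] (min_width=13, slack=1)
Line 2: ['ant', 'mountain'] (min_width=12, slack=2)
Line 3: ['sand', 'page', 'an'] (min_width=12, slack=2)
Line 4: ['the', 'journey'] (min_width=11, slack=3)
Line 5: ['coffee', 'knife'] (min_width=12, slack=2)
Line 6: ['train', 'dog'] (min_width=9, slack=5)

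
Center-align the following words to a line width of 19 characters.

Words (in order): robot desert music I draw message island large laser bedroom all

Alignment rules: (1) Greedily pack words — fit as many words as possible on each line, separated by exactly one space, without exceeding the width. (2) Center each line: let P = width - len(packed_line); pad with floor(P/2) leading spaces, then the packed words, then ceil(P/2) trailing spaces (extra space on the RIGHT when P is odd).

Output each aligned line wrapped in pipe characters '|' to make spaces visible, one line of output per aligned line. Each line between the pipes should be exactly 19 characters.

Answer: |robot desert music |
|  I draw message   |
|island large laser |
|    bedroom all    |

Derivation:
Line 1: ['robot', 'desert', 'music'] (min_width=18, slack=1)
Line 2: ['I', 'draw', 'message'] (min_width=14, slack=5)
Line 3: ['island', 'large', 'laser'] (min_width=18, slack=1)
Line 4: ['bedroom', 'all'] (min_width=11, slack=8)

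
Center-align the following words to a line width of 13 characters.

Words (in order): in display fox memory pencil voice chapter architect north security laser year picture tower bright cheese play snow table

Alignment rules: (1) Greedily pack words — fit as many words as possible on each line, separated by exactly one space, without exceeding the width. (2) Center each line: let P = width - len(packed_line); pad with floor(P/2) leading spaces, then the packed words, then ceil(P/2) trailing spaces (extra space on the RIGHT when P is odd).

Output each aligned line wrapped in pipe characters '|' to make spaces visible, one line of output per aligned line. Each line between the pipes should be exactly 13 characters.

Line 1: ['in', 'display'] (min_width=10, slack=3)
Line 2: ['fox', 'memory'] (min_width=10, slack=3)
Line 3: ['pencil', 'voice'] (min_width=12, slack=1)
Line 4: ['chapter'] (min_width=7, slack=6)
Line 5: ['architect'] (min_width=9, slack=4)
Line 6: ['north'] (min_width=5, slack=8)
Line 7: ['security'] (min_width=8, slack=5)
Line 8: ['laser', 'year'] (min_width=10, slack=3)
Line 9: ['picture', 'tower'] (min_width=13, slack=0)
Line 10: ['bright', 'cheese'] (min_width=13, slack=0)
Line 11: ['play', 'snow'] (min_width=9, slack=4)
Line 12: ['table'] (min_width=5, slack=8)

Answer: | in display  |
| fox memory  |
|pencil voice |
|   chapter   |
|  architect  |
|    north    |
|  security   |
| laser year  |
|picture tower|
|bright cheese|
|  play snow  |
|    table    |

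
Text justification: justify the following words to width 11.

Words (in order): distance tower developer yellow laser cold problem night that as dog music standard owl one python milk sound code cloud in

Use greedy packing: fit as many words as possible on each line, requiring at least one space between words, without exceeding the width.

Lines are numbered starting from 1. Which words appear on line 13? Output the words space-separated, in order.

Line 1: ['distance'] (min_width=8, slack=3)
Line 2: ['tower'] (min_width=5, slack=6)
Line 3: ['developer'] (min_width=9, slack=2)
Line 4: ['yellow'] (min_width=6, slack=5)
Line 5: ['laser', 'cold'] (min_width=10, slack=1)
Line 6: ['problem'] (min_width=7, slack=4)
Line 7: ['night', 'that'] (min_width=10, slack=1)
Line 8: ['as', 'dog'] (min_width=6, slack=5)
Line 9: ['music'] (min_width=5, slack=6)
Line 10: ['standard'] (min_width=8, slack=3)
Line 11: ['owl', 'one'] (min_width=7, slack=4)
Line 12: ['python', 'milk'] (min_width=11, slack=0)
Line 13: ['sound', 'code'] (min_width=10, slack=1)
Line 14: ['cloud', 'in'] (min_width=8, slack=3)

Answer: sound code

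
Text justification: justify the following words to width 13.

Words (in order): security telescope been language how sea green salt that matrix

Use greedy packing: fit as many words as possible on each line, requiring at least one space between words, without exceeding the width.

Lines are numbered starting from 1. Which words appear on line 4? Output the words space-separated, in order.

Answer: how sea green

Derivation:
Line 1: ['security'] (min_width=8, slack=5)
Line 2: ['telescope'] (min_width=9, slack=4)
Line 3: ['been', 'language'] (min_width=13, slack=0)
Line 4: ['how', 'sea', 'green'] (min_width=13, slack=0)
Line 5: ['salt', 'that'] (min_width=9, slack=4)
Line 6: ['matrix'] (min_width=6, slack=7)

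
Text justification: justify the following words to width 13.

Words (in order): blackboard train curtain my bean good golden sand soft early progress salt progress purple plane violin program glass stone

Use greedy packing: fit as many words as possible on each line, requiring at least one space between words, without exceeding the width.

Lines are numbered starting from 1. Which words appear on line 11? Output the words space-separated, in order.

Line 1: ['blackboard'] (min_width=10, slack=3)
Line 2: ['train', 'curtain'] (min_width=13, slack=0)
Line 3: ['my', 'bean', 'good'] (min_width=12, slack=1)
Line 4: ['golden', 'sand'] (min_width=11, slack=2)
Line 5: ['soft', 'early'] (min_width=10, slack=3)
Line 6: ['progress', 'salt'] (min_width=13, slack=0)
Line 7: ['progress'] (min_width=8, slack=5)
Line 8: ['purple', 'plane'] (min_width=12, slack=1)
Line 9: ['violin'] (min_width=6, slack=7)
Line 10: ['program', 'glass'] (min_width=13, slack=0)
Line 11: ['stone'] (min_width=5, slack=8)

Answer: stone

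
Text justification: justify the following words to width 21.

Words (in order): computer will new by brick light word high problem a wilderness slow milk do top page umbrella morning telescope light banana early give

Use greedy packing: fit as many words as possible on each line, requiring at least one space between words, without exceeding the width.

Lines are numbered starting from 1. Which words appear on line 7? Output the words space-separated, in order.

Line 1: ['computer', 'will', 'new', 'by'] (min_width=20, slack=1)
Line 2: ['brick', 'light', 'word', 'high'] (min_width=21, slack=0)
Line 3: ['problem', 'a', 'wilderness'] (min_width=20, slack=1)
Line 4: ['slow', 'milk', 'do', 'top', 'page'] (min_width=21, slack=0)
Line 5: ['umbrella', 'morning'] (min_width=16, slack=5)
Line 6: ['telescope', 'light'] (min_width=15, slack=6)
Line 7: ['banana', 'early', 'give'] (min_width=17, slack=4)

Answer: banana early give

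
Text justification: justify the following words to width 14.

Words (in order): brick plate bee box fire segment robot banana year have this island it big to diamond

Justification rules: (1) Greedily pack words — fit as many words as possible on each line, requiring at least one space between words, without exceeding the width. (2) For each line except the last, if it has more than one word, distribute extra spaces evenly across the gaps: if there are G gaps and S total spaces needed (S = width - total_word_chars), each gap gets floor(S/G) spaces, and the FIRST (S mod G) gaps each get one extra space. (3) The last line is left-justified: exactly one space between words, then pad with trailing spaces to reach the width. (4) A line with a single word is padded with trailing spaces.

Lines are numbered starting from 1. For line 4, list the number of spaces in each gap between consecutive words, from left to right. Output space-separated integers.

Line 1: ['brick', 'plate'] (min_width=11, slack=3)
Line 2: ['bee', 'box', 'fire'] (min_width=12, slack=2)
Line 3: ['segment', 'robot'] (min_width=13, slack=1)
Line 4: ['banana', 'year'] (min_width=11, slack=3)
Line 5: ['have', 'this'] (min_width=9, slack=5)
Line 6: ['island', 'it', 'big'] (min_width=13, slack=1)
Line 7: ['to', 'diamond'] (min_width=10, slack=4)

Answer: 4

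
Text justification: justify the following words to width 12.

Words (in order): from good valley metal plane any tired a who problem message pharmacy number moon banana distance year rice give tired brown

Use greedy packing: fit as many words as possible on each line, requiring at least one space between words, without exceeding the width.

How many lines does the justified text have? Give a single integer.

Line 1: ['from', 'good'] (min_width=9, slack=3)
Line 2: ['valley', 'metal'] (min_width=12, slack=0)
Line 3: ['plane', 'any'] (min_width=9, slack=3)
Line 4: ['tired', 'a', 'who'] (min_width=11, slack=1)
Line 5: ['problem'] (min_width=7, slack=5)
Line 6: ['message'] (min_width=7, slack=5)
Line 7: ['pharmacy'] (min_width=8, slack=4)
Line 8: ['number', 'moon'] (min_width=11, slack=1)
Line 9: ['banana'] (min_width=6, slack=6)
Line 10: ['distance'] (min_width=8, slack=4)
Line 11: ['year', 'rice'] (min_width=9, slack=3)
Line 12: ['give', 'tired'] (min_width=10, slack=2)
Line 13: ['brown'] (min_width=5, slack=7)
Total lines: 13

Answer: 13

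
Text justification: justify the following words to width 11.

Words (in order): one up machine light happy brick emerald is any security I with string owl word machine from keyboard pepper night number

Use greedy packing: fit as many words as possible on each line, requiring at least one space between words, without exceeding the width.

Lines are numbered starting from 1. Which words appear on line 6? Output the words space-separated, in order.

Answer: any

Derivation:
Line 1: ['one', 'up'] (min_width=6, slack=5)
Line 2: ['machine'] (min_width=7, slack=4)
Line 3: ['light', 'happy'] (min_width=11, slack=0)
Line 4: ['brick'] (min_width=5, slack=6)
Line 5: ['emerald', 'is'] (min_width=10, slack=1)
Line 6: ['any'] (min_width=3, slack=8)
Line 7: ['security', 'I'] (min_width=10, slack=1)
Line 8: ['with', 'string'] (min_width=11, slack=0)
Line 9: ['owl', 'word'] (min_width=8, slack=3)
Line 10: ['machine'] (min_width=7, slack=4)
Line 11: ['from'] (min_width=4, slack=7)
Line 12: ['keyboard'] (min_width=8, slack=3)
Line 13: ['pepper'] (min_width=6, slack=5)
Line 14: ['night'] (min_width=5, slack=6)
Line 15: ['number'] (min_width=6, slack=5)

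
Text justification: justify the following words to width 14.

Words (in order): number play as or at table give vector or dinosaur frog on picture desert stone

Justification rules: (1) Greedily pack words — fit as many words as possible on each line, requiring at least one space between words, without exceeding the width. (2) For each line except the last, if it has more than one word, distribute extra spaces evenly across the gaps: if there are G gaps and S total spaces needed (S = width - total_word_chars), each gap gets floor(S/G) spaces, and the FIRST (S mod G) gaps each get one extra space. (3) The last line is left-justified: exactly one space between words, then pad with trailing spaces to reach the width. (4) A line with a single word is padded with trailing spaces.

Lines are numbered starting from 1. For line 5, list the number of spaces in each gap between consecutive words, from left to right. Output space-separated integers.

Answer: 5

Derivation:
Line 1: ['number', 'play', 'as'] (min_width=14, slack=0)
Line 2: ['or', 'at', 'table'] (min_width=11, slack=3)
Line 3: ['give', 'vector', 'or'] (min_width=14, slack=0)
Line 4: ['dinosaur', 'frog'] (min_width=13, slack=1)
Line 5: ['on', 'picture'] (min_width=10, slack=4)
Line 6: ['desert', 'stone'] (min_width=12, slack=2)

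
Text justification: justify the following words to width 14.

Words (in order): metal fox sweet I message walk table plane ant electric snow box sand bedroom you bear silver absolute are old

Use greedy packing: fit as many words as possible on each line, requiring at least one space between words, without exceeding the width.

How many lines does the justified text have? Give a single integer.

Answer: 10

Derivation:
Line 1: ['metal', 'fox'] (min_width=9, slack=5)
Line 2: ['sweet', 'I'] (min_width=7, slack=7)
Line 3: ['message', 'walk'] (min_width=12, slack=2)
Line 4: ['table', 'plane'] (min_width=11, slack=3)
Line 5: ['ant', 'electric'] (min_width=12, slack=2)
Line 6: ['snow', 'box', 'sand'] (min_width=13, slack=1)
Line 7: ['bedroom', 'you'] (min_width=11, slack=3)
Line 8: ['bear', 'silver'] (min_width=11, slack=3)
Line 9: ['absolute', 'are'] (min_width=12, slack=2)
Line 10: ['old'] (min_width=3, slack=11)
Total lines: 10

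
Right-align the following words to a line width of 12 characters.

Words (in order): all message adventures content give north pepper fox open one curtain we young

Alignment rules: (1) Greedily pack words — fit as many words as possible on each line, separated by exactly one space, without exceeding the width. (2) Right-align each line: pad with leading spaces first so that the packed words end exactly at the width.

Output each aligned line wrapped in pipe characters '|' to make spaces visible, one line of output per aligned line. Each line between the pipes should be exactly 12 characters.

Line 1: ['all', 'message'] (min_width=11, slack=1)
Line 2: ['adventures'] (min_width=10, slack=2)
Line 3: ['content', 'give'] (min_width=12, slack=0)
Line 4: ['north', 'pepper'] (min_width=12, slack=0)
Line 5: ['fox', 'open', 'one'] (min_width=12, slack=0)
Line 6: ['curtain', 'we'] (min_width=10, slack=2)
Line 7: ['young'] (min_width=5, slack=7)

Answer: | all message|
|  adventures|
|content give|
|north pepper|
|fox open one|
|  curtain we|
|       young|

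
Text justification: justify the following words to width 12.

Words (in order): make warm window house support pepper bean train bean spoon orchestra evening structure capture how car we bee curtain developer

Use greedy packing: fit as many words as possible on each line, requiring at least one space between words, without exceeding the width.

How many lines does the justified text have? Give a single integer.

Line 1: ['make', 'warm'] (min_width=9, slack=3)
Line 2: ['window', 'house'] (min_width=12, slack=0)
Line 3: ['support'] (min_width=7, slack=5)
Line 4: ['pepper', 'bean'] (min_width=11, slack=1)
Line 5: ['train', 'bean'] (min_width=10, slack=2)
Line 6: ['spoon'] (min_width=5, slack=7)
Line 7: ['orchestra'] (min_width=9, slack=3)
Line 8: ['evening'] (min_width=7, slack=5)
Line 9: ['structure'] (min_width=9, slack=3)
Line 10: ['capture', 'how'] (min_width=11, slack=1)
Line 11: ['car', 'we', 'bee'] (min_width=10, slack=2)
Line 12: ['curtain'] (min_width=7, slack=5)
Line 13: ['developer'] (min_width=9, slack=3)
Total lines: 13

Answer: 13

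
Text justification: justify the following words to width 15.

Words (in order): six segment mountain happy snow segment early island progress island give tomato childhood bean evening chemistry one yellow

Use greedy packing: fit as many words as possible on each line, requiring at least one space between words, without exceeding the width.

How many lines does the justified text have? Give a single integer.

Line 1: ['six', 'segment'] (min_width=11, slack=4)
Line 2: ['mountain', 'happy'] (min_width=14, slack=1)
Line 3: ['snow', 'segment'] (min_width=12, slack=3)
Line 4: ['early', 'island'] (min_width=12, slack=3)
Line 5: ['progress', 'island'] (min_width=15, slack=0)
Line 6: ['give', 'tomato'] (min_width=11, slack=4)
Line 7: ['childhood', 'bean'] (min_width=14, slack=1)
Line 8: ['evening'] (min_width=7, slack=8)
Line 9: ['chemistry', 'one'] (min_width=13, slack=2)
Line 10: ['yellow'] (min_width=6, slack=9)
Total lines: 10

Answer: 10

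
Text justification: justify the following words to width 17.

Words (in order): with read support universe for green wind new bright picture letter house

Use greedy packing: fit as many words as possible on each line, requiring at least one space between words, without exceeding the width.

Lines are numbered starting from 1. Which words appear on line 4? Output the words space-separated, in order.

Line 1: ['with', 'read', 'support'] (min_width=17, slack=0)
Line 2: ['universe', 'for'] (min_width=12, slack=5)
Line 3: ['green', 'wind', 'new'] (min_width=14, slack=3)
Line 4: ['bright', 'picture'] (min_width=14, slack=3)
Line 5: ['letter', 'house'] (min_width=12, slack=5)

Answer: bright picture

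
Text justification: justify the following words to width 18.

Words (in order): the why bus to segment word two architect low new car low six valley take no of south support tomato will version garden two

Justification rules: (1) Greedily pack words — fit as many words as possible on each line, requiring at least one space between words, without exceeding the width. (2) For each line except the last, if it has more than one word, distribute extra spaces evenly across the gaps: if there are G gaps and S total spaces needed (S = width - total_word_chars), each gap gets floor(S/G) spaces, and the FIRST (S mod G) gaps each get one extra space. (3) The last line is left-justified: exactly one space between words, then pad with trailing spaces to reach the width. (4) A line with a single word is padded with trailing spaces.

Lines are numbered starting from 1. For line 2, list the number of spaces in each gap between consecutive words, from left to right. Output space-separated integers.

Answer: 2 2

Derivation:
Line 1: ['the', 'why', 'bus', 'to'] (min_width=14, slack=4)
Line 2: ['segment', 'word', 'two'] (min_width=16, slack=2)
Line 3: ['architect', 'low', 'new'] (min_width=17, slack=1)
Line 4: ['car', 'low', 'six', 'valley'] (min_width=18, slack=0)
Line 5: ['take', 'no', 'of', 'south'] (min_width=16, slack=2)
Line 6: ['support', 'tomato'] (min_width=14, slack=4)
Line 7: ['will', 'version'] (min_width=12, slack=6)
Line 8: ['garden', 'two'] (min_width=10, slack=8)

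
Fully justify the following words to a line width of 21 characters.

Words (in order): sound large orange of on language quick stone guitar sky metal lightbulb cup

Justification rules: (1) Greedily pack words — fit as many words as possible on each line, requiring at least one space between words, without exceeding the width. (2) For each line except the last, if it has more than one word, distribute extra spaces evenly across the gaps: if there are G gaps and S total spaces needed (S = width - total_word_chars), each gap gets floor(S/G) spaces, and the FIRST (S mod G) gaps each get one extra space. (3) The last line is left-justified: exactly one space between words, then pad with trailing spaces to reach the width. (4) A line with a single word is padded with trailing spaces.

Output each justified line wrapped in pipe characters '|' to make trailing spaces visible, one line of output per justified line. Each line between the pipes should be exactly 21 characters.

Answer: |sound large orange of|
|on   language   quick|
|stone    guitar   sky|
|metal lightbulb cup  |

Derivation:
Line 1: ['sound', 'large', 'orange', 'of'] (min_width=21, slack=0)
Line 2: ['on', 'language', 'quick'] (min_width=17, slack=4)
Line 3: ['stone', 'guitar', 'sky'] (min_width=16, slack=5)
Line 4: ['metal', 'lightbulb', 'cup'] (min_width=19, slack=2)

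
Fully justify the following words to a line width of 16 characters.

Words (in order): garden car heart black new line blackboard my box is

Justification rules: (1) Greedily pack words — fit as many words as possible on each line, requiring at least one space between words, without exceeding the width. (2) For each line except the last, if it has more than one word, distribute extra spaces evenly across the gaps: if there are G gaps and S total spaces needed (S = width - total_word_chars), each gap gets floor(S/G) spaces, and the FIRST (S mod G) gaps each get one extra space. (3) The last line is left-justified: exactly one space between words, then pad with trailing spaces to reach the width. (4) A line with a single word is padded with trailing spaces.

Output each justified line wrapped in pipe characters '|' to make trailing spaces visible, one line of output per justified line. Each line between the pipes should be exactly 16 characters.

Line 1: ['garden', 'car', 'heart'] (min_width=16, slack=0)
Line 2: ['black', 'new', 'line'] (min_width=14, slack=2)
Line 3: ['blackboard', 'my'] (min_width=13, slack=3)
Line 4: ['box', 'is'] (min_width=6, slack=10)

Answer: |garden car heart|
|black  new  line|
|blackboard    my|
|box is          |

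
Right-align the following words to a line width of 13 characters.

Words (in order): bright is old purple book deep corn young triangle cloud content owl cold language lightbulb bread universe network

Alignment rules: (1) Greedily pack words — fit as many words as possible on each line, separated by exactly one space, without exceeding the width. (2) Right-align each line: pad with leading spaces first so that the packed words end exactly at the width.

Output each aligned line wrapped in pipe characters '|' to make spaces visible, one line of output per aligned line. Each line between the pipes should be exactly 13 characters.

Line 1: ['bright', 'is', 'old'] (min_width=13, slack=0)
Line 2: ['purple', 'book'] (min_width=11, slack=2)
Line 3: ['deep', 'corn'] (min_width=9, slack=4)
Line 4: ['young'] (min_width=5, slack=8)
Line 5: ['triangle'] (min_width=8, slack=5)
Line 6: ['cloud', 'content'] (min_width=13, slack=0)
Line 7: ['owl', 'cold'] (min_width=8, slack=5)
Line 8: ['language'] (min_width=8, slack=5)
Line 9: ['lightbulb'] (min_width=9, slack=4)
Line 10: ['bread'] (min_width=5, slack=8)
Line 11: ['universe'] (min_width=8, slack=5)
Line 12: ['network'] (min_width=7, slack=6)

Answer: |bright is old|
|  purple book|
|    deep corn|
|        young|
|     triangle|
|cloud content|
|     owl cold|
|     language|
|    lightbulb|
|        bread|
|     universe|
|      network|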